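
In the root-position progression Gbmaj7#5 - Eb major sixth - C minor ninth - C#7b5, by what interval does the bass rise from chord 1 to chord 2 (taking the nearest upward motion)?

M6

The roots are Gb and Eb.
Gb up to Eb spans 6 letter names and 9 semitones — a major sixth.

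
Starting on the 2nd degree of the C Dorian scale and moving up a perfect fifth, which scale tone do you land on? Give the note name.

The scale is C D E♭ F G A B♭.
The 2nd degree is D; a perfect fifth above that is A — scale degree 6.

A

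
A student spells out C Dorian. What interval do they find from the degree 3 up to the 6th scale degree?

Spelling C Dorian: C D E♭ F G A B♭.
That puts E♭ below A.
4 letter names make it a fourth; at 6 semitones (a half step wider than perfect) the quality is augmented.

augmented fourth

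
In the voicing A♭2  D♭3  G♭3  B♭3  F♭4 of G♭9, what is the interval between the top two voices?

diminished fifth

Those voices are B♭3 and F♭4.
5 letter names make it a fifth; at 6 semitones (a half step narrower than perfect) the quality is diminished.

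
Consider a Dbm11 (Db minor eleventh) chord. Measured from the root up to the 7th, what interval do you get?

Dbm11 (Db minor eleventh) is spelled Db–Fb–Ab–Cb–Eb–Gb.
Root = Db; 7th = Cb.
Db up to Cb is 10 semitones, a half step narrower than a major seventh, so the interval is minor.

minor seventh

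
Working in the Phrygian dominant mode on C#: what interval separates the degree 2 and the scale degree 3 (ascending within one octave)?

C# phrygian dominant: C# D E# F# G# A B.
So we need the interval from D up to E#.
D up to E# is 3 semitones, a half step wider than a major second, so the interval is augmented.

augmented second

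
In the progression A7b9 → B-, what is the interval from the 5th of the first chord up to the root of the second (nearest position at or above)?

The 5th of A7b9 is E; the root of B- is B.
E up to B spans 5 letter names and 7 semitones — a perfect fifth.

perfect 5th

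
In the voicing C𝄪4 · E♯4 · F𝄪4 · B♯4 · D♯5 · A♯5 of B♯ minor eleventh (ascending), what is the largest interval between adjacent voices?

Adjacent intervals: C𝄪4→E♯4 = minor third; E♯4→F𝄪4 = major second; F𝄪4→B♯4 = perfect fourth; B♯4→D♯5 = minor third; D♯5→A♯5 = perfect fifth.
The largest is D♯5 to A♯5, a perfect fifth (7 semitones).

P5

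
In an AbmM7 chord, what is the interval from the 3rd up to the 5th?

The chord tones of Ab minor-major seventh are Ab-Cb-Eb-G.
So we need the interval from Cb up to Eb.
From Cb to Eb is 4 semitones, exactly the major third.

major 3rd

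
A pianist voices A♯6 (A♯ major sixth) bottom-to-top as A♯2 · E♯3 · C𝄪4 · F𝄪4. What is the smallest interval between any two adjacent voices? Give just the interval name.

perfect fourth

Adjacent intervals: A♯2→E♯3 = perfect fifth; E♯3→C𝄪4 = major sixth; C𝄪4→F𝄪4 = perfect fourth.
The smallest is C𝄪4 to F𝄪4, a perfect fourth (5 semitones).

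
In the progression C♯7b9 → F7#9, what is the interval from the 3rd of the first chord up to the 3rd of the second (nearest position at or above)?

C♯7b9 has E♯ as its 3rd, and F7#9 has A as its 3rd.
4 letter names make it a fourth; at 4 semitones (a half step narrower than perfect) the quality is diminished.

diminished fourth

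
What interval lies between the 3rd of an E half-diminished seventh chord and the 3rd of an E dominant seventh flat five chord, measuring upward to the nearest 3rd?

E half-diminished seventh has G as its 3rd, and E dominant seventh flat five has G# as its 3rd.
From G to G#: 1 semitone over a unison = augmented.

augmented 1st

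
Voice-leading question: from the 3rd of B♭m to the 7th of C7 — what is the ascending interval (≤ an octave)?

major sixth

The 3rd of B♭m is D♭; the 7th of C7 is B♭.
Counting 6 letters and 9 half steps from D♭ gives a major sixth.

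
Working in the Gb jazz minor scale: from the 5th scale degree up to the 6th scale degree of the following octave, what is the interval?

major ninth

The scale runs Gb Ab Bbb Cb Db Eb F.
That puts Db below Eb.
From Db to Eb is 14 semitones, exactly the major ninth.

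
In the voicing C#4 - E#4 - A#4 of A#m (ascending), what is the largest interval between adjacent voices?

perfect fourth

Adjacent intervals: C#4→E#4 = major third; E#4→A#4 = perfect fourth.
The largest is E#4 to A#4, a perfect fourth (5 semitones).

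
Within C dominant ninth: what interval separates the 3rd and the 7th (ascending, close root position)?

d5

C9 (C dominant ninth): C-E-G-Bb-D.
3rd = E; 7th = Bb.
From E to Bb: 6 semitones over a fifth = diminished.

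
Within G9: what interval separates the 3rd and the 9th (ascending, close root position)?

The chord tones of G9 (G dominant ninth) are G-B-D-F-A.
So we need the interval from B up to A.
7 letter names make it a seventh; at 10 semitones (a half step narrower than major) the quality is minor.

minor seventh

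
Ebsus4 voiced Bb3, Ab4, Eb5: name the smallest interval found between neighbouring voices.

Adjacent intervals: Bb3→Ab4 = minor seventh; Ab4→Eb5 = perfect fifth.
The smallest is Ab4 to Eb5, a perfect fifth (7 semitones).

perfect fifth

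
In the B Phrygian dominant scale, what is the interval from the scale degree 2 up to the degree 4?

major 3rd

Spelling the B Phrygian dominant scale: B C D# E F# G A.
So we need the interval from C up to E.
C up to E spans 3 letter names and 4 semitones — a major third.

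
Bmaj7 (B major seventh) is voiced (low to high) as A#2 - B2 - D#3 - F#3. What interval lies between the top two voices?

minor third

Those voices are D#3 and F#3.
From D# to F#: 3 semitones over a third = minor.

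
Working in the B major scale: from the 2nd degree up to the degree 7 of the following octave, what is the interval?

major 13th

B major: B C# D# E F# G# A#.
The 2nd degree is C# and the 7th degree (up an octave) is A#.
Counting 13 letters and 21 half steps from C# gives a major thirteenth.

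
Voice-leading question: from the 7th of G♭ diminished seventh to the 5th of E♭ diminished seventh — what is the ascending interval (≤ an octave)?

augmented 4th

G♭ diminished seventh has F𝄫 as its 7th, and E♭ diminished seventh has B𝄫 as its 5th.
From F𝄫 to B𝄫: 6 semitones over a fourth = augmented.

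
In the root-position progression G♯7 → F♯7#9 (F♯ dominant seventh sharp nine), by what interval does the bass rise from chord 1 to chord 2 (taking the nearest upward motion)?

minor seventh

The roots are G♯ and F♯.
G♯ up to F♯ is 10 semitones, a half step narrower than a major seventh, so the interval is minor.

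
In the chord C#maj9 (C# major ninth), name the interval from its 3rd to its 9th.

minor seventh

C#maj9: C# E# G# B# D#.
The 3rd is E# and the 9th is D#.
From E# to D#: 10 semitones over a seventh = minor.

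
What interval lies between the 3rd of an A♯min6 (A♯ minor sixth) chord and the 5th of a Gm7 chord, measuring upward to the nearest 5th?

A♯min6 (A♯ minor sixth) has C♯ as its 3rd, and Gm7 has D as its 5th.
From C♯ to D: 1 semitone over a second = minor.

m2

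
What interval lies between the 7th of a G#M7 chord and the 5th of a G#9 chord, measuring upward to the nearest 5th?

minor sixth

G#M7 has F## as its 7th, and G#9 has D# as its 5th.
From F## to D#: 8 semitones over a sixth = minor.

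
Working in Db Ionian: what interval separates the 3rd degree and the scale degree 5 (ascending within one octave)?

minor third

Spelling Db Ionian: Db Eb F Gb Ab Bb C.
3rd degree = F; 5th scale degree = Ab.
F up to Ab is 3 semitones, a half step narrower than a major third, so the interval is minor.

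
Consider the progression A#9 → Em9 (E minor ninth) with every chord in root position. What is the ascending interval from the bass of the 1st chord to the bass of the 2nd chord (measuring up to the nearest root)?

diminished fifth

The roots are A# and E.
From A# to E: 6 semitones over a fifth = diminished.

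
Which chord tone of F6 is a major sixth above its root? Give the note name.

D

F6: F–A–C–D.
The root is F. A major sixth above F is D.
D is the chord's 6th.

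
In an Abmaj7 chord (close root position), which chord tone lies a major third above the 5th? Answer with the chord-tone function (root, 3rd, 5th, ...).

7th

The chord tones of Ab major seventh are Ab C Eb G.
The 5th is Eb. A major third above Eb is G.
G is the chord's 7th.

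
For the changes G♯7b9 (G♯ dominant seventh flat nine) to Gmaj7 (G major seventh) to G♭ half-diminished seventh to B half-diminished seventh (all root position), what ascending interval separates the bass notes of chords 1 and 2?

The roots are G♯ and G.
G♯ up to G is 11 semitones, a half step narrower than a perfect octave, so the interval is diminished.

diminished octave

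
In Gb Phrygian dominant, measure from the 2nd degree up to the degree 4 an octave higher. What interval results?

major 10th

The scale runs Gb Abb Bb Cb Db Ebb Fb.
The 2nd degree is Abb and the 4th degree (up an octave) is Cb.
Counting 10 letters and 16 half steps from Abb gives a major tenth.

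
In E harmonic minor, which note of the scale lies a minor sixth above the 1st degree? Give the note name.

C

The scale is E F# G A B C D#.
The 1st degree is E; a minor sixth above that is C — scale degree 6.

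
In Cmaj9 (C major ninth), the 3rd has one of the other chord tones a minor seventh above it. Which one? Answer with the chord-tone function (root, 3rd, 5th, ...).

9th

Cmaj9 (C major ninth): C E G B D.
The 3rd is E. A minor seventh above E is D.
D is the chord's 9th.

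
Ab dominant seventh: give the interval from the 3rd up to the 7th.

diminished fifth

Spelling the chord: Ab-C-Eb-Gb.
That puts C below Gb.
5 letter names make it a fifth; at 6 semitones (a half step narrower than perfect) the quality is diminished.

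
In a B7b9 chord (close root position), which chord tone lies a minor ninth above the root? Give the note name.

C

Spelling the chord: B–D♯–F♯–A–C.
The root is B. A minor ninth above B is C.
C is the chord's 9th.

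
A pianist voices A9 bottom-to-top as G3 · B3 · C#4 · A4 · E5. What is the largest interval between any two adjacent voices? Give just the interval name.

m6

Adjacent intervals: G3→B3 = major third; B3→C#4 = major second; C#4→A4 = minor sixth; A4→E5 = perfect fifth.
The largest is C#4 to A4, a minor sixth (8 semitones).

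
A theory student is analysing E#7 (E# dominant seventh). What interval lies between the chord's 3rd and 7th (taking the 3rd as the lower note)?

E#7: E# G## B# D#.
That puts G## below D#.
G## up to D# is 6 semitones, a half step narrower than a perfect fifth, so the interval is diminished.
This 3–7 tritone is the characteristic tension at the heart of the dominant sound.

diminished 5th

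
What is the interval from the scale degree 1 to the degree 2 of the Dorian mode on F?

major second

Spelling the Dorian mode on F: F G Ab Bb C D Eb.
So we need the interval from F up to G.
F up to G spans 2 letter names and 2 semitones — a major second.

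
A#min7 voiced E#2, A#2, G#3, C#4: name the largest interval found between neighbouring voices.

minor seventh

Adjacent intervals: E#2→A#2 = perfect fourth; A#2→G#3 = minor seventh; G#3→C#4 = perfect fourth.
The largest is A#2 to G#3, a minor seventh (10 semitones).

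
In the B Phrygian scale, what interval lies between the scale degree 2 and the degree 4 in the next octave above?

major tenth

B phrygian: B C D E F# G A.
So we need the interval from C up to E.
C up to E spans 10 letter names and 16 semitones — a major tenth.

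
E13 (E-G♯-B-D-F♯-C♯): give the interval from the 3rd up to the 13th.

That puts G♯ below C♯.
From G♯ to C♯ is 17 semitones, exactly the perfect eleventh.

P11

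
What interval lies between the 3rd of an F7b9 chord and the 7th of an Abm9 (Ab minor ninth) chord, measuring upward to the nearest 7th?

F7b9 has A as its 3rd, and Abm9 (Ab minor ninth) has Gb as its 7th.
A up to Gb is 9 semitones, a whole step narrower than a major seventh, so the interval is diminished.

d7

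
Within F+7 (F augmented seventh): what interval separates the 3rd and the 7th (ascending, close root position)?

Faug7 (F augmented seventh): F-A-C#-Eb.
3rd = A; 7th = Eb.
5 letter names make it a fifth; at 6 semitones (a half step narrower than perfect) the quality is diminished.
That tritone between 3rd and 7th is what gives the dominant seventh its pull toward resolution.

d5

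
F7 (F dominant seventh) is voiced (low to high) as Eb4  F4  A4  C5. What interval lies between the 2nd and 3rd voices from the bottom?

Those voices are F4 and A4.
From F to A is 4 semitones, exactly the major third.

major third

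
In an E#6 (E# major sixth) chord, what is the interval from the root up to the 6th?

major sixth

The chord tones of E#6 are E#-G##-B#-C##.
So we need the interval from E# up to C##.
E# up to C## spans 6 letter names and 9 semitones — a major sixth.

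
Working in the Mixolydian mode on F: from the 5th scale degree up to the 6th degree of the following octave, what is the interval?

major ninth

F mixolydian: F G A Bb C D Eb.
5th scale degree = C; degree 6 (up an octave) = D.
Counting 9 letters and 14 half steps from C gives a major ninth.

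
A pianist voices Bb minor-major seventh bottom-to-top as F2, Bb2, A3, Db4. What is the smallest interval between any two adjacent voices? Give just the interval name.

diminished fourth

Adjacent intervals: F2→Bb2 = perfect fourth; Bb2→A3 = major seventh; A3→Db4 = diminished fourth.
The smallest is A3 to Db4, a diminished fourth (4 semitones).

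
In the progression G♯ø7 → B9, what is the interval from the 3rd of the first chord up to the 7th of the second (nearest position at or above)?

minor seventh

G♯ø7 has B as its 3rd, and B9 has A as its 7th.
7 letter names make it a seventh; at 10 semitones (a half step narrower than major) the quality is minor.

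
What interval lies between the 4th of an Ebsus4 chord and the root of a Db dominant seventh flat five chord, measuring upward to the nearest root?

The 4th of Ebsus4 is Ab; the root of Db dominant seventh flat five is Db.
From Ab to Db is 5 semitones, exactly the perfect fourth.

perfect fourth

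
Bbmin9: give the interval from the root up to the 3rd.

minor third

The chord tones of Bbm9 (Bb minor ninth) are Bb-Db-F-Ab-C.
Root = Bb; 3rd = Db.
3 letter names make it a third; at 3 semitones (a half step narrower than major) the quality is minor.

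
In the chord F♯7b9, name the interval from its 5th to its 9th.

Spelling the chord: F♯-A♯-C♯-E-G.
The 5th is C♯ and the 9th is G.
C♯ up to G is 6 semitones, a half step narrower than a perfect fifth, so the interval is diminished.

diminished fifth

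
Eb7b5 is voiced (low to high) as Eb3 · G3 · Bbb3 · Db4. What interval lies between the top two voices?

major third

Those voices are Bbb3 and Db4.
Bbb up to Db spans 3 letter names and 4 semitones — a major third.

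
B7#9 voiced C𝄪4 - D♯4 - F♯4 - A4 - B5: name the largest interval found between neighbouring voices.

Adjacent intervals: C𝄪4→D♯4 = minor second; D♯4→F♯4 = minor third; F♯4→A4 = minor third; A4→B5 = major ninth.
The largest is A4 to B5, a major ninth (14 semitones).

major ninth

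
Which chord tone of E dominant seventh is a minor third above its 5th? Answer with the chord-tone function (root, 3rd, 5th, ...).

E7: E G♯ B D.
The 5th is B. A minor third above B is D.
D is the chord's 7th.

7th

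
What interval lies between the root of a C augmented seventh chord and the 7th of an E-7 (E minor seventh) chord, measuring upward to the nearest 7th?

major 2nd

C augmented seventh has C as its root, and E-7 (E minor seventh) has D as its 7th.
C up to D spans 2 letter names and 2 semitones — a major second.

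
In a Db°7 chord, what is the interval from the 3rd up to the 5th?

minor 3rd

Db diminished seventh: Db, Fb, Abb, Cbb.
The 3rd is Fb and the 5th is Abb.
From Fb to Abb: 3 semitones over a third = minor.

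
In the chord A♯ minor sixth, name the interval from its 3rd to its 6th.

The chord tones of A♯min6 (A♯ minor sixth) are A♯, C♯, E♯, F𝄪.
So we need the interval from C♯ up to F𝄪.
From C♯ to F𝄪: 6 semitones over a fourth = augmented.

augmented fourth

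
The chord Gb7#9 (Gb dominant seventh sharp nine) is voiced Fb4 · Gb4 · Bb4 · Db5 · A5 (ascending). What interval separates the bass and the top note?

A10

The outer voices are Fb4 and A5.
10 letter names make it a tenth; at 17 semitones (a half step wider than major) the quality is augmented.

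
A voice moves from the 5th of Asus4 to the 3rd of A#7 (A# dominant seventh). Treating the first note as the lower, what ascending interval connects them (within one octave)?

A6

The 5th of Asus4 is E; the 3rd of A#7 (A# dominant seventh) is C##.
6 letter names make it a sixth; at 10 semitones (a half step wider than major) the quality is augmented.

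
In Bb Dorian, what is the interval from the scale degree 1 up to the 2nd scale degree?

Spelling Bb Dorian: Bb C Db Eb F G Ab.
The scale degree 1 is Bb and the degree 2 is C.
Counting 2 letters and 2 half steps from Bb gives a major second.

major second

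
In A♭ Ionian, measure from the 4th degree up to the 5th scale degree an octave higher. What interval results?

major ninth

Spelling A♭ Ionian: A♭ B♭ C D♭ E♭ F G.
That puts D♭ below E♭.
D♭ up to E♭ spans 9 letter names and 14 semitones — a major ninth.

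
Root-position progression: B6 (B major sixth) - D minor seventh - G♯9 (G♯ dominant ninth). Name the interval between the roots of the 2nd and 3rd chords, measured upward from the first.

augmented fourth

The roots are D and G♯.
4 letter names make it a fourth; at 6 semitones (a half step wider than perfect) the quality is augmented.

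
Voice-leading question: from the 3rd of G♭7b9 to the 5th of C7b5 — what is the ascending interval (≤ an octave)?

minor sixth

G♭7b9 has B♭ as its 3rd, and C7b5 has G♭ as its 5th.
6 letter names make it a sixth; at 8 semitones (a half step narrower than major) the quality is minor.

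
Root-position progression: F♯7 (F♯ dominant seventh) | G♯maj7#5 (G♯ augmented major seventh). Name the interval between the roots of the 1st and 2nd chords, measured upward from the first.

The roots are F♯ and G♯.
F♯ up to G♯ spans 2 letter names and 2 semitones — a major second.

M2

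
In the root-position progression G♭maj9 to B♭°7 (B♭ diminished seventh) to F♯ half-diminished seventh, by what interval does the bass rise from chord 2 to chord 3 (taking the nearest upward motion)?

augmented 5th

The roots are B♭ and F♯.
From B♭ to F♯: 8 semitones over a fifth = augmented.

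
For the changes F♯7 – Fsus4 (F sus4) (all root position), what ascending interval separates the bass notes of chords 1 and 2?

d8

The roots are F♯ and F.
F♯ up to F is 11 semitones, a half step narrower than a perfect octave, so the interval is diminished.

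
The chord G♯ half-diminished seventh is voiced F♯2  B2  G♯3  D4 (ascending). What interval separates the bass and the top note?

The outer voices are F♯2 and D4.
13 letter names make it a thirteenth; at 20 semitones (a half step narrower than major) the quality is minor.

m13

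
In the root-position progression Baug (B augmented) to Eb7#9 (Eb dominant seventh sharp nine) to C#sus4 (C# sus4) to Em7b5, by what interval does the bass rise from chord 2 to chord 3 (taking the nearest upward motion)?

A6

The roots are Eb and C#.
Eb up to C# is 10 semitones, a half step wider than a major sixth, so the interval is augmented.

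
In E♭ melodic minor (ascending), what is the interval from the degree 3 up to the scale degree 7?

augmented fifth

The scale runs E♭ F G♭ A♭ B♭ C D.
Degree 3 = G♭; scale degree 7 = D.
5 letter names make it a fifth; at 8 semitones (a half step wider than perfect) the quality is augmented.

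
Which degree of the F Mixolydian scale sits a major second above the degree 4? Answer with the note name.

The scale is F G A Bb C D Eb.
The degree 4 is Bb; a major second above that is C — scale degree 5.

C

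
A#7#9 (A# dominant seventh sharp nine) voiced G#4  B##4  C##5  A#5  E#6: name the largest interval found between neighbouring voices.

minor 6th

Adjacent intervals: G#4→B##4 = augmented third; B##4→C##5 = minor second; C##5→A#5 = minor sixth; A#5→E#6 = perfect fifth.
The largest is C##5 to A#5, a minor sixth (8 semitones).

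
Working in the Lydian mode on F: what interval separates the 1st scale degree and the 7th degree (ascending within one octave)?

Spelling the Lydian mode on F: F G A B C D E.
The 1st scale degree is F and the 7th degree is E.
F up to E spans 7 letter names and 11 semitones — a major seventh.

M7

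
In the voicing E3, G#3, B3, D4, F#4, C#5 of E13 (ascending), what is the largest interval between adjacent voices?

Adjacent intervals: E3→G#3 = major third; G#3→B3 = minor third; B3→D4 = minor third; D4→F#4 = major third; F#4→C#5 = perfect fifth.
The largest is F#4 to C#5, a perfect fifth (7 semitones).

perfect fifth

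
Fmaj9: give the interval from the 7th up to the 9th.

The chord tones of Fmaj9 (F major ninth) are F, A, C, E, G.
That puts E below G.
3 letter names make it a third; at 3 semitones (a half step narrower than major) the quality is minor.

minor third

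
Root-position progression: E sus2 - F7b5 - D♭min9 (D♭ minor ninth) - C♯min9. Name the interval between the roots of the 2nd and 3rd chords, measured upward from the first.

minor sixth

The roots are F and D♭.
F up to D♭ is 8 semitones, a half step narrower than a major sixth, so the interval is minor.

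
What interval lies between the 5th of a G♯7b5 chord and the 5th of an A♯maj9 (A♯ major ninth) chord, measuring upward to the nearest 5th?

augmented 2nd

G♯7b5 has D as its 5th, and A♯maj9 (A♯ major ninth) has E♯ as its 5th.
D up to E♯ is 3 semitones, a half step wider than a major second, so the interval is augmented.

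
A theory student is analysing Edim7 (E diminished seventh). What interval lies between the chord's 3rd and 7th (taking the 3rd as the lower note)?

d5

The chord tones of Edim7 are E-G-Bb-Db.
That puts G below Db.
From G to Db: 6 semitones over a fifth = diminished.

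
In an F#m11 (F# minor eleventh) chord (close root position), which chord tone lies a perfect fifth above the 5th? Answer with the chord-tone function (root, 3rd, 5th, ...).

9th

F#m11: F#–A–C#–E–G#–B.
The 5th is C#. A perfect fifth above C# is G#.
G# is the chord's 9th.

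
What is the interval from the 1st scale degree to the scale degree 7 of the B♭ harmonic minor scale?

major seventh

Spelling the B♭ harmonic minor scale: B♭ C D♭ E♭ F G♭ A.
1st scale degree = B♭; scale degree 7 = A.
B♭ up to A spans 7 letter names and 11 semitones — a major seventh.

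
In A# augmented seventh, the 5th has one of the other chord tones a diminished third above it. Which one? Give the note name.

A#+7 (A# augmented seventh) is spelled A#-C##-E##-G#.
The 5th is E##. A diminished third above E## is G#.
G# is the chord's 7th.

G#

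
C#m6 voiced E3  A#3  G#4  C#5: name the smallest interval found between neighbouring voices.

Adjacent intervals: E3→A#3 = augmented fourth; A#3→G#4 = minor seventh; G#4→C#5 = perfect fourth.
The smallest is G#4 to C#5, a perfect fourth (5 semitones).

perfect fourth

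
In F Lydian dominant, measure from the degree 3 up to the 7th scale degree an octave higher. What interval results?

The scale runs F G A B C D Eb.
So we need the interval from A up to Eb.
12 letter names make it a twelfth; at 18 semitones (a half step narrower than perfect) the quality is diminished.

diminished twelfth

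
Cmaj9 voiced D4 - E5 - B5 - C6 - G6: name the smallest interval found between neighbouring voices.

minor second

Adjacent intervals: D4→E5 = major ninth; E5→B5 = perfect fifth; B5→C6 = minor second; C6→G6 = perfect fifth.
The smallest is B5 to C6, a minor second (1 semitone).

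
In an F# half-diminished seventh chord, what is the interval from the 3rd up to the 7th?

F#ø is spelled F# A C E.
So we need the interval from A up to E.
A up to E spans 5 letter names and 7 semitones — a perfect fifth.

perfect fifth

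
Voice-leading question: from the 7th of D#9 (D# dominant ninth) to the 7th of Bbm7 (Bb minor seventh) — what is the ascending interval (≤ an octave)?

D#9 (D# dominant ninth) has C# as its 7th, and Bbm7 (Bb minor seventh) has Ab as its 7th.
6 letter names make it a sixth; at 7 semitones (a whole step narrower than major) the quality is diminished.

diminished sixth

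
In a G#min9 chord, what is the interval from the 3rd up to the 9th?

major 7th

G# minor ninth: G#, B, D#, F#, A#.
That puts B below A#.
Counting 7 letters and 11 half steps from B gives a major seventh.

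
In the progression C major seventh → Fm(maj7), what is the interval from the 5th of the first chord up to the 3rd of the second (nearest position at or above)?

The 5th of C major seventh is G; the 3rd of Fm(maj7) is A♭.
G up to A♭ is 1 semitone, a half step narrower than a major second, so the interval is minor.

minor second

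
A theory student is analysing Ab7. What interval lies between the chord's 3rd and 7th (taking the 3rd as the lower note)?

diminished fifth

Spelling the chord: Ab-C-Eb-Gb.
3rd = C; 7th = Gb.
From C to Gb: 6 semitones over a fifth = diminished.
That tritone between 3rd and 7th is what gives the dominant seventh its pull toward resolution.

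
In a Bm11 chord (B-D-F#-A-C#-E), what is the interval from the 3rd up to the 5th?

The 3rd is D and the 5th is F#.
Counting 3 letters and 4 half steps from D gives a major third.

major third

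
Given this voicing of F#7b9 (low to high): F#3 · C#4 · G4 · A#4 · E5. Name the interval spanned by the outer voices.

m14

The outer voices are F#3 and E5.
14 letter names make it a fourteenth; at 22 semitones (a half step narrower than major) the quality is minor.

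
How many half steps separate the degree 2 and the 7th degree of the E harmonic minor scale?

The scale is E F# G A B C D#.
F# up to D# is a major sixth — 9 semitones.

9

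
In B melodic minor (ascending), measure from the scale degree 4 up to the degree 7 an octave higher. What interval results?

A11

Spelling B melodic minor (ascending): B C# D E F# G# A#.
That puts E below A#.
E up to A# is 18 semitones, a half step wider than a perfect eleventh, so the interval is augmented.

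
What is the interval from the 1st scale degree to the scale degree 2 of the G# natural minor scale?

major 2nd

G# natural minor: G# A# B C# D# E F#.
The 1st scale degree is G# and the 2nd degree is A#.
G# up to A# spans 2 letter names and 2 semitones — a major second.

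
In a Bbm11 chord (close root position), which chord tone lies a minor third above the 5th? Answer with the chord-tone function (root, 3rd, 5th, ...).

7th

Spelling the chord: Bb Db F Ab C Eb.
The 5th is F. A minor third above F is Ab.
Ab is the chord's 7th.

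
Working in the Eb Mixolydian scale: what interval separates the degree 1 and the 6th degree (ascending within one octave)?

Eb mixolydian: Eb F G Ab Bb C Db.
The degree 1 is Eb and the degree 6 is C.
From Eb to C is 9 semitones, exactly the major sixth.

major sixth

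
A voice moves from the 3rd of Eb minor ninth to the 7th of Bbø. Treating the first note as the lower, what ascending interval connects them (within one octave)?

Eb minor ninth has Gb as its 3rd, and Bbø has Ab as its 7th.
Gb up to Ab spans 2 letter names and 2 semitones — a major second.

M2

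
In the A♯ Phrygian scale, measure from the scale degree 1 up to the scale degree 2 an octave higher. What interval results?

minor ninth

A♯ phrygian: A♯ B C♯ D♯ E♯ F♯ G♯.
So we need the interval from A♯ up to B.
9 letter names make it a ninth; at 13 semitones (a half step narrower than major) the quality is minor.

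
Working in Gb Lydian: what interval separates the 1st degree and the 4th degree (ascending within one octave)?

augmented fourth

Gb lydian: Gb Ab Bb C Db Eb F.
The 1st degree is Gb and the degree 4 is C.
4 letter names make it a fourth; at 6 semitones (a half step wider than perfect) the quality is augmented.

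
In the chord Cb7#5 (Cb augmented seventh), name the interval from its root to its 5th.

A5

Cb augmented seventh: Cb Eb G Bbb.
The root is Cb and the 5th is G.
From Cb to G: 8 semitones over a fifth = augmented.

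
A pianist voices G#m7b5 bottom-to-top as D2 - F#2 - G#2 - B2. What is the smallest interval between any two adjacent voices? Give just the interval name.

Adjacent intervals: D2→F#2 = major third; F#2→G#2 = major second; G#2→B2 = minor third.
The smallest is F#2 to G#2, a major second (2 semitones).

major second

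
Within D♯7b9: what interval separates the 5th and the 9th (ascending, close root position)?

diminished 5th

Spelling the chord: D♯, F𝄪, A♯, C♯, E.
The 5th is A♯ and the 9th is E.
5 letter names make it a fifth; at 6 semitones (a half step narrower than perfect) the quality is diminished.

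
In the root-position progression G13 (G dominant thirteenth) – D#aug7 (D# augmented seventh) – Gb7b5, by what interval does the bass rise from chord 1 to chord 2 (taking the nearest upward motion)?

The roots are G and D#.
G up to D# is 8 semitones, a half step wider than a perfect fifth, so the interval is augmented.

augmented 5th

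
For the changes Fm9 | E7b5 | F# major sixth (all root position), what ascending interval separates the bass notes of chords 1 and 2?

The roots are F and E.
F up to E spans 7 letter names and 11 semitones — a major seventh.

major seventh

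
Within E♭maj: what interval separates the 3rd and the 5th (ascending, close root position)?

E♭ major is spelled E♭ G B♭.
The 3rd is G and the 5th is B♭.
From G to B♭: 3 semitones over a third = minor.

minor 3rd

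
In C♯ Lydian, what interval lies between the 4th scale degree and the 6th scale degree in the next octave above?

minor 10th

Spelling C♯ Lydian: C♯ D♯ E♯ F𝄪 G♯ A♯ B♯.
4th scale degree = F𝄪; scale degree 6 (up an octave) = A♯.
F𝄪 up to A♯ is 15 semitones, a half step narrower than a major tenth, so the interval is minor.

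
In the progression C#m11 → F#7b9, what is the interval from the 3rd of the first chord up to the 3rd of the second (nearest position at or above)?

A4

The 3rd of C#m11 is E; the 3rd of F#7b9 is A#.
4 letter names make it a fourth; at 6 semitones (a half step wider than perfect) the quality is augmented.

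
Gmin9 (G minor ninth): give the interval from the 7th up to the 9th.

major third

Spelling the chord: G-Bb-D-F-A.
So we need the interval from F up to A.
F up to A spans 3 letter names and 4 semitones — a major third.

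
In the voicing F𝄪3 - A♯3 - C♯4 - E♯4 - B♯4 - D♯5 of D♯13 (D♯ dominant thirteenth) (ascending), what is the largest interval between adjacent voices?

Adjacent intervals: F𝄪3→A♯3 = minor third; A♯3→C♯4 = minor third; C♯4→E♯4 = major third; E♯4→B♯4 = perfect fifth; B♯4→D♯5 = minor third.
The largest is E♯4 to B♯4, a perfect fifth (7 semitones).

P5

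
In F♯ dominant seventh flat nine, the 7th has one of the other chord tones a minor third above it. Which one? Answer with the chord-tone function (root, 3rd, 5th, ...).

F♯7b9 is spelled F♯-A♯-C♯-E-G.
The 7th is E. A minor third above E is G.
G is the chord's 9th.

9th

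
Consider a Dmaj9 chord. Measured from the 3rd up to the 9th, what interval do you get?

minor seventh

Dmaj9 is spelled D, F#, A, C#, E.
The 3rd is F# and the 9th is E.
From F# to E: 10 semitones over a seventh = minor.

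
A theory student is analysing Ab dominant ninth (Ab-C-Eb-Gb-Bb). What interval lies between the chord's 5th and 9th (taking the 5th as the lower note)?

P5

The 5th is Eb and the 9th is Bb.
Counting 5 letters and 7 half steps from Eb gives a perfect fifth.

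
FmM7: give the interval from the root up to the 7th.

F minor-major seventh is spelled F–Ab–C–E.
So we need the interval from F up to E.
Counting 7 letters and 11 half steps from F gives a major seventh.

major seventh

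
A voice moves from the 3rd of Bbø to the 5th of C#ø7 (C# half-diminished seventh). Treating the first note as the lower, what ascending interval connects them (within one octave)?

augmented fourth

The 3rd of Bbø is Db; the 5th of C#ø7 (C# half-diminished seventh) is G.
From Db to G: 6 semitones over a fourth = augmented.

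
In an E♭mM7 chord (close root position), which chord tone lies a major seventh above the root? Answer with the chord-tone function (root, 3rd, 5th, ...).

Spelling the chord: E♭ G♭ B♭ D.
The root is E♭. A major seventh above E♭ is D.
D is the chord's 7th.

7th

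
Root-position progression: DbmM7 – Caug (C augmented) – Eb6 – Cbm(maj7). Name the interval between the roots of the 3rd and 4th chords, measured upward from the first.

The roots are Eb and Cb.
6 letter names make it a sixth; at 8 semitones (a half step narrower than major) the quality is minor.

minor 6th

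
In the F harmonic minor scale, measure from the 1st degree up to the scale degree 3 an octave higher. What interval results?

minor 10th

The scale runs F G Ab Bb C Db E.
That puts F below Ab.
F up to Ab is 15 semitones, a half step narrower than a major tenth, so the interval is minor.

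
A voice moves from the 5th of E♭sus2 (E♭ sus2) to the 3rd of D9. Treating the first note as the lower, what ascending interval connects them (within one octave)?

augmented 5th

E♭sus2 (E♭ sus2) has B♭ as its 5th, and D9 has F♯ as its 3rd.
5 letter names make it a fifth; at 8 semitones (a half step wider than perfect) the quality is augmented.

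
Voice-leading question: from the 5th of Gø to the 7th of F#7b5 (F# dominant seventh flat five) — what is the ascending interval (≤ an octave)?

Gø has Db as its 5th, and F#7b5 (F# dominant seventh flat five) has E as its 7th.
From Db to E: 3 semitones over a second = augmented.

A2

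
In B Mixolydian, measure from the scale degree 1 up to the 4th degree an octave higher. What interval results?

B mixolydian: B C# D# E F# G# A.
So we need the interval from B up to E.
B up to E spans 11 letter names and 17 semitones — a perfect eleventh.

perfect eleventh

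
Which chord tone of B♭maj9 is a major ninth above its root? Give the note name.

C

B♭maj9 is spelled B♭-D-F-A-C.
The root is B♭. A major ninth above B♭ is C.
C is the chord's 9th.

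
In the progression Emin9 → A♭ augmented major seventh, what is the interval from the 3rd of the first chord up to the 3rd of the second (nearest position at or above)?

perfect 4th

The 3rd of Emin9 is G; the 3rd of A♭ augmented major seventh is C.
Counting 4 letters and 5 half steps from G gives a perfect fourth.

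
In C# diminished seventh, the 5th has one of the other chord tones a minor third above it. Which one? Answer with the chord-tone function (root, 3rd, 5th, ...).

The chord tones of C# diminished seventh are C#-E-G-Bb.
The 5th is G. A minor third above G is Bb.
Bb is the chord's 7th.

7th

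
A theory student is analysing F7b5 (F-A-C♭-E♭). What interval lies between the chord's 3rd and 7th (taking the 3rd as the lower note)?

diminished 5th

That puts A below E♭.
5 letter names make it a fifth; at 6 semitones (a half step narrower than perfect) the quality is diminished.
This 3–7 tritone is the characteristic tension at the heart of the dominant sound.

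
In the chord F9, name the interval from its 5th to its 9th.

Spelling the chord: F-A-C-Eb-G.
The 5th is C and the 9th is G.
C up to G spans 5 letter names and 7 semitones — a perfect fifth.

perfect 5th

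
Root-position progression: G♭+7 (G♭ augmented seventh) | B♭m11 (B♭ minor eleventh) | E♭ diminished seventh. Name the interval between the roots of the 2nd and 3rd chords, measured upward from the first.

perfect fourth

The roots are B♭ and E♭.
From B♭ to E♭ is 5 semitones, exactly the perfect fourth.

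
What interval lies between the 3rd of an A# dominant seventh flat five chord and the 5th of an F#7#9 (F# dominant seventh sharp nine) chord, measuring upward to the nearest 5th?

diminished octave

The 3rd of A# dominant seventh flat five is C##; the 5th of F#7#9 (F# dominant seventh sharp nine) is C#.
8 letter names make it an octave; at 11 semitones (a half step narrower than perfect) the quality is diminished.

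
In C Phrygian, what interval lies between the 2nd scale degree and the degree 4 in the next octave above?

M10

C phrygian: C Db Eb F G Ab Bb.
That puts Db below F.
Db up to F spans 10 letter names and 16 semitones — a major tenth.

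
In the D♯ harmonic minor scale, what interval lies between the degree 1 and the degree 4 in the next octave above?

perfect 11th

D♯ harmonic minor: D♯ E♯ F♯ G♯ A♯ B C𝄪.
So we need the interval from D♯ up to G♯.
From D♯ to G♯ is 17 semitones, exactly the perfect eleventh.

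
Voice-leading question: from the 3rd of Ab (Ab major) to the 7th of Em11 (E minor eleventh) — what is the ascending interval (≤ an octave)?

M2

Ab (Ab major) has C as its 3rd, and Em11 (E minor eleventh) has D as its 7th.
C up to D spans 2 letter names and 2 semitones — a major second.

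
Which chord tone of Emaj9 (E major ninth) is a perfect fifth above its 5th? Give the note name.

The chord tones of Emaj9 (E major ninth) are E-G#-B-D#-F#.
The 5th is B. A perfect fifth above B is F#.
F# is the chord's 9th.

F#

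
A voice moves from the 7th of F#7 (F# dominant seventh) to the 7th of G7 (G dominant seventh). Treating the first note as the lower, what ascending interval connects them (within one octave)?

minor 2nd

F#7 (F# dominant seventh) has E as its 7th, and G7 (G dominant seventh) has F as its 7th.
2 letter names make it a second; at 1 semitone (a half step narrower than major) the quality is minor.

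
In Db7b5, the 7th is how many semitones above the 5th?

Db7b5 (Db dominant seventh flat five): Db–F–Abb–Cb.
Abb to Cb is a major third: 4 semitones.

4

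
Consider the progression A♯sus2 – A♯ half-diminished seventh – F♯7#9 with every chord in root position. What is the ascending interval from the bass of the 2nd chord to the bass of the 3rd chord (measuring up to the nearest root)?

minor 6th

The roots are A♯ and F♯.
6 letter names make it a sixth; at 8 semitones (a half step narrower than major) the quality is minor.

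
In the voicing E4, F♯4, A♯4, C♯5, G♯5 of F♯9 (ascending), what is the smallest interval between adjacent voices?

Adjacent intervals: E4→F♯4 = major second; F♯4→A♯4 = major third; A♯4→C♯5 = minor third; C♯5→G♯5 = perfect fifth.
The smallest is E4 to F♯4, a major second (2 semitones).

major second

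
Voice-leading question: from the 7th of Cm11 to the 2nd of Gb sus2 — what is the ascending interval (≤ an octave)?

minor seventh

Cm11 has Bb as its 7th, and Gb sus2 has Ab as its 2nd.
From Bb to Ab: 10 semitones over a seventh = minor.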